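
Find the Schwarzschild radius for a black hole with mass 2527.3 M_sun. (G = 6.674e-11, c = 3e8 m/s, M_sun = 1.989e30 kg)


M = 2527.3 * 1.989e30 kg = 5.0267997e+33 kg. rs = 2GM/c^2 = 2 * 6.674e-11 * 5.0267997e+33 / (3e8)^2 = 7.455e+06

7.455e+06 m


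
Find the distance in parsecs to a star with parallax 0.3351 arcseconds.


d = 1/p = 1/0.3351 = 2.9842

2.9842 pc


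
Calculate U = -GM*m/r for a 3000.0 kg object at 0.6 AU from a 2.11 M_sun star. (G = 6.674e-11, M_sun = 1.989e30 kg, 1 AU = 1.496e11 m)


M = 2.11 * 1.989e30 kg = 4.19679e+30 kg; r = 0.6 AU * 1.496e11 m/AU = 8.976e+10 m. U = -GM*m/r = -(6.674e-11 * 4.19679e+30 * 3000.0) / 8.976e+10 = -9.361e+12

-9.361e+12 J


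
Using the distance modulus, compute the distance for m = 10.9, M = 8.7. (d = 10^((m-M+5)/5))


d = 10^((m - M + 5)/5) = 10^((10.9 - 8.7 + 5)/5) = 27.5423

27.5423 pc


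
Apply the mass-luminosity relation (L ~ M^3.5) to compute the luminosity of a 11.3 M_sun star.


L/L_sun = (M/M_sun)^3.5 = 11.3^3.5 = 4850.3665

4850.3665 L_sun


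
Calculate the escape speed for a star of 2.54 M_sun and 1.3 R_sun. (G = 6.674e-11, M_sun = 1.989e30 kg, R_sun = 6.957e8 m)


M = 2.54 * 1.989e30 kg = 5.05206e+30 kg; R = 1.3 * 6.957e8 m = 9.0441e+08 m. v_esc = sqrt(2GM/R) = sqrt(2 * 6.674e-11 * 5.05206e+30 / 9.0441e+08) = 863494.6896

863494.6896 m/s


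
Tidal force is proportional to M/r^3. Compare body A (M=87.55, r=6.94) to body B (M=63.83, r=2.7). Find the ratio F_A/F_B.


Ratio = (M1/r1^3) / (M2/r2^3) = (87.55/6.94^3) / (63.83/2.7^3) = 0.0808

0.0808


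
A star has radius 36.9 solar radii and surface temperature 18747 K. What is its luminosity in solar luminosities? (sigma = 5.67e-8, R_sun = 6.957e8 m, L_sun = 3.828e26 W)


R = 36.9 * 6.957e8 m = 2.567133e+10 m. L = 4*pi*R^2*sigma*T^4 = 4*pi*(2.567133e+10)^2 * 5.67e-8 * 18747^4 = 5.799850238e+31 W. L/L_sun = 5.799850238e+31 / 3.828e26 = 151511.2392

151511.2392 L_sun


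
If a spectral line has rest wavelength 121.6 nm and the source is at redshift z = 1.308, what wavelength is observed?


lam_obs = lam_emit * (1 + z) = 121.6 * (1 + 1.308) = 280.6528

280.6528 nm


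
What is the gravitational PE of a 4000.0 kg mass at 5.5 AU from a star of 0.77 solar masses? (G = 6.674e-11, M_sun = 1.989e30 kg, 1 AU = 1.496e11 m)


M = 0.77 * 1.989e30 kg = 1.53153e+30 kg; r = 5.5 AU * 1.496e11 m/AU = 8.228e+11 m. U = -GM*m/r = -(6.674e-11 * 1.53153e+30 * 4000.0) / 8.228e+11 = -4.969e+11

-4.969e+11 J


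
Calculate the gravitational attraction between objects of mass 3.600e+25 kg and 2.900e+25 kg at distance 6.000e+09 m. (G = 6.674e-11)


F = G*m1*m2/r^2 = 6.674e-11 * 3.600e+25 * 2.900e+25 / (6.000e+09)^2 = 6.674e-11 * 1.044e+51 / 3.600e+19 = 1.935e+21

1.935e+21 N


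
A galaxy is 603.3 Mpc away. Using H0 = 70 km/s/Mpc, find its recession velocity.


v = H0 * d = 70 * 603.3 = 42231.0

42231.0 km/s


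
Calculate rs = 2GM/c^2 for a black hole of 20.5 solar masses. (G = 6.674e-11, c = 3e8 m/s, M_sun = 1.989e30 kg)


M = 20.5 * 1.989e30 kg = 4.07745e+31 kg. rs = 2GM/c^2 = 2 * 6.674e-11 * 4.07745e+31 / (3e8)^2 = 60473.114

60473.114 m


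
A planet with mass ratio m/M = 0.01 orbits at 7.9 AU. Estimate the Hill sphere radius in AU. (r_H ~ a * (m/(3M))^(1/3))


r_H = a * (m/3M)^(1/3) = 7.9 * (0.01/3)^(1/3) = 1.1801

1.1801 AU


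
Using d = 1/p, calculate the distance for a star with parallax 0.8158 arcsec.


d = 1/p = 1/0.8158 = 1.2258

1.2258 pc


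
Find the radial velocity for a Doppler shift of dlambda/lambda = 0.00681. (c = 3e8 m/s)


v = (dlambda/lambda) * c = 0.00681 * 3e8 = 2.043e+06

2.043e+06 m/s


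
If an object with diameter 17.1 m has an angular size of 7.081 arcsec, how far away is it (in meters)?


D = size / theta_rad, theta_rad = 7.081 * pi/(180*3600) = 3.433e-05, D = 498111.5925

498111.5925 m


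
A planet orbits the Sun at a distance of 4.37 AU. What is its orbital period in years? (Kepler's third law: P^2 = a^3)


P = a^(3/2) = 4.37^1.5 = 9.1353

9.1353 years


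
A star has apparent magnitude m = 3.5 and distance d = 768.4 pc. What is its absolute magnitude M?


M = m - 5*log10(d) + 5 = 3.5 - 5*log10(768.4) + 5 = -5.9279

-5.9279


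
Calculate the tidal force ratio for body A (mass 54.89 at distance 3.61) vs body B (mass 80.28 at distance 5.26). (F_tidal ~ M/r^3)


Ratio = (M1/r1^3) / (M2/r2^3) = (54.89/3.61^3) / (80.28/5.26^3) = 2.1151

2.1151


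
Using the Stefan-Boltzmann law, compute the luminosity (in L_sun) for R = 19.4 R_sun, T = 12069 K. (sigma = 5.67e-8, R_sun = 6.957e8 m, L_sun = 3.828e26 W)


R = 19.4 * 6.957e8 m = 1.349658e+10 m. L = 4*pi*R^2*sigma*T^4 = 4*pi*(1.349658e+10)^2 * 5.67e-8 * 12069^4 = 2.753756521e+30 W. L/L_sun = 2.753756521e+30 / 3.828e26 = 7193.7213

7193.7213 L_sun


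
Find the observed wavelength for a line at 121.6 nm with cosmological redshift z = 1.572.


lam_obs = lam_emit * (1 + z) = 121.6 * (1 + 1.572) = 312.7552

312.7552 nm


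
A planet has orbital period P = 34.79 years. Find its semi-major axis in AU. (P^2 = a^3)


a = P^(2/3) = 34.79^(2/3) = 10.657

10.657 AU


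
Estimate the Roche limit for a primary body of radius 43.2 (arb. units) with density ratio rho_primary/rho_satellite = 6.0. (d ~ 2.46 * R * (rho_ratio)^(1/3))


d_Roche = 2.46 * 43.2 * 6.0^(1/3) = 193.109

193.109


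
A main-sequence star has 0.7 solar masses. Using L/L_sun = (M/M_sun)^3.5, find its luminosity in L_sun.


L/L_sun = (M/M_sun)^3.5 = 0.7^3.5 = 0.287

0.287 L_sun


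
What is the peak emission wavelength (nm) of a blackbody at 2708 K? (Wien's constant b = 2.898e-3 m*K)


lam_max = b / T = 2.898e-3 / 2708 = 1.070e-06 m = 1070.1625 nm

1070.1625 nm


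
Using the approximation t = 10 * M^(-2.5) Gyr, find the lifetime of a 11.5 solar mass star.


t = 10 * M^(-2.5) = 10 * 11.5^(-2.5) = 0.0223

0.0223 Gyr


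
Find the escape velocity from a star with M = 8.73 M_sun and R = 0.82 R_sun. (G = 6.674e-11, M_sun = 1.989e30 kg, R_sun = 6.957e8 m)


M = 8.73 * 1.989e30 kg = 1.736397e+31 kg; R = 0.82 * 6.957e8 m = 5.70474e+08 m. v_esc = sqrt(2GM/R) = sqrt(2 * 6.674e-11 * 1.736397e+31 / 5.70474e+08) = 2.016e+06

2.016e+06 m/s


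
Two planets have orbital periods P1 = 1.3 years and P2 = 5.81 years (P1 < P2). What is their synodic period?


1/P_syn = |1/P1 - 1/P2| = |1/1.3 - 1/5.81| => P_syn = 1.6747

1.6747 years


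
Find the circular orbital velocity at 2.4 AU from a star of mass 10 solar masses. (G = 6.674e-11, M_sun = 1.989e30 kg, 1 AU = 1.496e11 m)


v = sqrt(GM/r) = sqrt(6.674e-11 * 1.989e+31 / 3.590e+11) = 60804.9695

60804.9695 m/s


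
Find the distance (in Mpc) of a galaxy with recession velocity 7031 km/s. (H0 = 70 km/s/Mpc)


d = v / H0 = 7031 / 70 = 100.4429

100.4429 Mpc


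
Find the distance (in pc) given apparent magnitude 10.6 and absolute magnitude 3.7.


d = 10^((m - M + 5)/5) = 10^((10.6 - 3.7 + 5)/5) = 239.8833

239.8833 pc


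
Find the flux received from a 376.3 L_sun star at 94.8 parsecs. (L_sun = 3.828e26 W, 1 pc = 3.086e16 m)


F = L / (4*pi*d^2) = 1.440e+29 / (4*pi*(2.926e+18)^2) = 1.339e-09

1.339e-09 W/m^2


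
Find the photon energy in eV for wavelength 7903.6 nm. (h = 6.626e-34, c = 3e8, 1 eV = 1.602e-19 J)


E = hc/lambda = 6.626e-34 * 3e8 / 7.904e-06 = 2.515e-20 J = 0.157 eV

0.157 eV


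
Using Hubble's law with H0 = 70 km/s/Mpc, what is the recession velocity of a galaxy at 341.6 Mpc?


v = H0 * d = 70 * 341.6 = 23912.0

23912.0 km/s


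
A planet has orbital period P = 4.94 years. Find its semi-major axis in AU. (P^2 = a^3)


a = P^(2/3) = 4.94^(2/3) = 2.9006

2.9006 AU


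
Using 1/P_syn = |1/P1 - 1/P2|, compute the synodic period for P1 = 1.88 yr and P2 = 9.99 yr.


1/P_syn = |1/P1 - 1/P2| = |1/1.88 - 1/9.99| => P_syn = 2.3158

2.3158 years


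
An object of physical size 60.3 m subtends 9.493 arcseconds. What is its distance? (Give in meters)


D = size / theta_rad, theta_rad = 9.493 * pi/(180*3600) = 4.602e-05, D = 1.310e+06

1.310e+06 m


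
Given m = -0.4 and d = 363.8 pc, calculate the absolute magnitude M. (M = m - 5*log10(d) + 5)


M = m - 5*log10(d) + 5 = -0.4 - 5*log10(363.8) + 5 = -8.2043

-8.2043


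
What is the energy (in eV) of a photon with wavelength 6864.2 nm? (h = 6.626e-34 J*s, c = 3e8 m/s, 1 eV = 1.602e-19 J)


E = hc/lambda = 6.626e-34 * 3e8 / 6.864e-06 = 2.896e-20 J = 0.1808 eV

0.1808 eV


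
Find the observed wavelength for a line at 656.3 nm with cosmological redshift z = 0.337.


lam_obs = lam_emit * (1 + z) = 656.3 * (1 + 0.337) = 877.4731

877.4731 nm


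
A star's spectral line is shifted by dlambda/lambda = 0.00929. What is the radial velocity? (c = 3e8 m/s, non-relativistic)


v = (dlambda/lambda) * c = 0.00929 * 3e8 = 2.787e+06

2.787e+06 m/s


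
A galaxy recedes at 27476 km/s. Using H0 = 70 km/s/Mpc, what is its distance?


d = v / H0 = 27476 / 70 = 392.5143

392.5143 Mpc


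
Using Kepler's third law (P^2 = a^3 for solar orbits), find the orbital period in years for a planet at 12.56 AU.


P = a^(3/2) = 12.56^1.5 = 44.5128

44.5128 years


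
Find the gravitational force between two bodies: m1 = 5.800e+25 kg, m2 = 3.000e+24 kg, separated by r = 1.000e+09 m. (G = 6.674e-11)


F = G*m1*m2/r^2 = 6.674e-11 * 5.800e+25 * 3.000e+24 / (1.000e+09)^2 = 6.674e-11 * 1.740e+50 / 1.000e+18 = 1.161e+22

1.161e+22 N


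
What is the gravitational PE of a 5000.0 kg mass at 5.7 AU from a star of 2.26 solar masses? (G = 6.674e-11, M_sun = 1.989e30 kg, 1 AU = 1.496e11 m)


M = 2.26 * 1.989e30 kg = 4.49514e+30 kg; r = 5.7 AU * 1.496e11 m/AU = 8.5272e+11 m. U = -GM*m/r = -(6.674e-11 * 4.49514e+30 * 5000.0) / 8.5272e+11 = -1.759e+12

-1.759e+12 J


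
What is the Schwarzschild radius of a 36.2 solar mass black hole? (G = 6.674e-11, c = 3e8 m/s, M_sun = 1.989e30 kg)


M = 36.2 * 1.989e30 kg = 7.20018e+31 kg. rs = 2GM/c^2 = 2 * 6.674e-11 * 7.20018e+31 / (3e8)^2 = 106786.6696

106786.6696 m


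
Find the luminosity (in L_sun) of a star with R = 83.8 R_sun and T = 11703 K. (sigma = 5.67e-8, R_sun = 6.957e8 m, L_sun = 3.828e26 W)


R = 83.8 * 6.957e8 m = 5.829966e+10 m. L = 4*pi*R^2*sigma*T^4 = 4*pi*(5.829966e+10)^2 * 5.67e-8 * 11703^4 = 4.542697177e+31 W. L/L_sun = 4.542697177e+31 / 3.828e26 = 118670.2502

118670.2502 L_sun


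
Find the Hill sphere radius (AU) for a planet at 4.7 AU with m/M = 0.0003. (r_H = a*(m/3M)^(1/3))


r_H = a * (m/3M)^(1/3) = 4.7 * (0.0003/3)^(1/3) = 0.2182

0.2182 AU


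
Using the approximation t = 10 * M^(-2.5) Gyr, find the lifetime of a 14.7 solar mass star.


t = 10 * M^(-2.5) = 10 * 14.7^(-2.5) = 0.0121

0.0121 Gyr


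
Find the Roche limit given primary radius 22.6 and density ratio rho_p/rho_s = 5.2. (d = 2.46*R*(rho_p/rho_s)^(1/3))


d_Roche = 2.46 * 22.6 * 5.2^(1/3) = 96.3189

96.3189


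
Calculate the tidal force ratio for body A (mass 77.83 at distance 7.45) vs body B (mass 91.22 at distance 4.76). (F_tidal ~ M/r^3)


Ratio = (M1/r1^3) / (M2/r2^3) = (77.83/7.45^3) / (91.22/4.76^3) = 0.2225

0.2225


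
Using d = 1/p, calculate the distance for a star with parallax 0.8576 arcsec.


d = 1/p = 1/0.8576 = 1.166

1.166 pc


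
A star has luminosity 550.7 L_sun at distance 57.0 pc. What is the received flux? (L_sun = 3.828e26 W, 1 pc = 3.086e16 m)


F = L / (4*pi*d^2) = 2.108e+29 / (4*pi*(1.759e+18)^2) = 5.422e-09

5.422e-09 W/m^2


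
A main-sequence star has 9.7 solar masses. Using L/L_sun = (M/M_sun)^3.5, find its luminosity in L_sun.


L/L_sun = (M/M_sun)^3.5 = 9.7^3.5 = 2842.5039

2842.5039 L_sun


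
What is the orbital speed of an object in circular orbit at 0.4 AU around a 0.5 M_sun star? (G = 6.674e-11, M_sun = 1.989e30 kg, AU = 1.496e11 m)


v = sqrt(GM/r) = sqrt(6.674e-11 * 9.945e+29 / 5.984e+10) = 33304.2534

33304.2534 m/s


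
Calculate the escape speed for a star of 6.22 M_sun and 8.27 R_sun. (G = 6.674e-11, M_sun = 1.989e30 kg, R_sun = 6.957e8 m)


M = 6.22 * 1.989e30 kg = 1.237158e+31 kg; R = 8.27 * 6.957e8 m = 5.753439e+09 m. v_esc = sqrt(2GM/R) = sqrt(2 * 6.674e-11 * 1.237158e+31 / 5.753439e+09) = 535743.5196

535743.5196 m/s


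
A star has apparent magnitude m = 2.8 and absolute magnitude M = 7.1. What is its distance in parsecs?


d = 10^((m - M + 5)/5) = 10^((2.8 - 7.1 + 5)/5) = 1.3804

1.3804 pc


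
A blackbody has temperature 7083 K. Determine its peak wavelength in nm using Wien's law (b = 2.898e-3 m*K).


lam_max = b / T = 2.898e-3 / 7083 = 4.091e-07 m = 409.1487 nm

409.1487 nm


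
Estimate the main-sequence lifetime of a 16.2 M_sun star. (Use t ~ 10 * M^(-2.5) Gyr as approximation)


t = 10 * M^(-2.5) = 10 * 16.2^(-2.5) = 0.0095

0.0095 Gyr


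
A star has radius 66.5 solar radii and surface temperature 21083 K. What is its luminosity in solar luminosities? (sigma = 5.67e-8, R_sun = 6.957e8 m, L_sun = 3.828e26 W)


R = 66.5 * 6.957e8 m = 4.626405e+10 m. L = 4*pi*R^2*sigma*T^4 = 4*pi*(4.626405e+10)^2 * 5.67e-8 * 21083^4 = 3.013074398e+32 W. L/L_sun = 3.013074398e+32 / 3.828e26 = 787114.524

787114.524 L_sun


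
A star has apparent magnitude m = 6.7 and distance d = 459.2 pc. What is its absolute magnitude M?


M = m - 5*log10(d) + 5 = 6.7 - 5*log10(459.2) + 5 = -1.61

-1.61


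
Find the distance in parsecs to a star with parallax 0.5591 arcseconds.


d = 1/p = 1/0.5591 = 1.7886

1.7886 pc


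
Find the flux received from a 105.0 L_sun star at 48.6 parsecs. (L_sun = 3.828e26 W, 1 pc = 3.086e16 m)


F = L / (4*pi*d^2) = 4.019e+28 / (4*pi*(1.500e+18)^2) = 1.422e-09

1.422e-09 W/m^2


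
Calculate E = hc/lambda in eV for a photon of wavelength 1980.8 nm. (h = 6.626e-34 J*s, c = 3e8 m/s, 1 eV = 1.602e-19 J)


E = hc/lambda = 6.626e-34 * 3e8 / 1.981e-06 = 1.004e-19 J = 0.6264 eV

0.6264 eV


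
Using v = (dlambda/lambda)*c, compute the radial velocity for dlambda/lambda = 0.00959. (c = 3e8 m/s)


v = (dlambda/lambda) * c = 0.00959 * 3e8 = 2.877e+06

2.877e+06 m/s


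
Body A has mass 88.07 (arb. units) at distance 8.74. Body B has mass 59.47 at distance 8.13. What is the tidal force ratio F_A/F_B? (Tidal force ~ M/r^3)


Ratio = (M1/r1^3) / (M2/r2^3) = (88.07/8.74^3) / (59.47/8.13^3) = 1.192

1.192


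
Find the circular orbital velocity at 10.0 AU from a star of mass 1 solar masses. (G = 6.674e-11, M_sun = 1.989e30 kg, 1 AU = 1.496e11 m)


v = sqrt(GM/r) = sqrt(6.674e-11 * 1.989e+30 / 1.496e+12) = 9419.8654

9419.8654 m/s


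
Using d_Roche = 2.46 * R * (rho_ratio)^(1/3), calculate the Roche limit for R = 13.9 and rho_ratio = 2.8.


d_Roche = 2.46 * 13.9 * 2.8^(1/3) = 48.1951

48.1951


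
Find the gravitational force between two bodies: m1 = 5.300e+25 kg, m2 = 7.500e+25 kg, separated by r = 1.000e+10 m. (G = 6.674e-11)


F = G*m1*m2/r^2 = 6.674e-11 * 5.300e+25 * 7.500e+25 / (1.000e+10)^2 = 6.674e-11 * 3.975e+51 / 1.000e+20 = 2.653e+21

2.653e+21 N


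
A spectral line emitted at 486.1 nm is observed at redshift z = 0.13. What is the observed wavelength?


lam_obs = lam_emit * (1 + z) = 486.1 * (1 + 0.13) = 549.293

549.293 nm


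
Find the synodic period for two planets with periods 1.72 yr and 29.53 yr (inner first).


1/P_syn = |1/P1 - 1/P2| = |1/1.72 - 1/29.53| => P_syn = 1.8264

1.8264 years


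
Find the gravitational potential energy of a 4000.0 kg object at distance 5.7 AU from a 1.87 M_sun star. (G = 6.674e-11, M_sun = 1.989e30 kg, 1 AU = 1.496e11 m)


M = 1.87 * 1.989e30 kg = 3.71943e+30 kg; r = 5.7 AU * 1.496e11 m/AU = 8.5272e+11 m. U = -GM*m/r = -(6.674e-11 * 3.71943e+30 * 4000.0) / 8.5272e+11 = -1.164e+12

-1.164e+12 J


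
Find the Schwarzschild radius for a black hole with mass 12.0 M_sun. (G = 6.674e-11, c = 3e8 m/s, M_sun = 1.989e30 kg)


M = 12.0 * 1.989e30 kg = 2.3868e+31 kg. rs = 2GM/c^2 = 2 * 6.674e-11 * 2.3868e+31 / (3e8)^2 = 35398.896

35398.896 m


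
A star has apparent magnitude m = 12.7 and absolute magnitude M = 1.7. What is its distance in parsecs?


d = 10^((m - M + 5)/5) = 10^((12.7 - 1.7 + 5)/5) = 1584.8932

1584.8932 pc


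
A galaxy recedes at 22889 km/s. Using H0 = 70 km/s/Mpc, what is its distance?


d = v / H0 = 22889 / 70 = 326.9857

326.9857 Mpc


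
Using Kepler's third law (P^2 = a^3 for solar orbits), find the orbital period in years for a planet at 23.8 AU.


P = a^(3/2) = 23.8^1.5 = 116.1089

116.1089 years


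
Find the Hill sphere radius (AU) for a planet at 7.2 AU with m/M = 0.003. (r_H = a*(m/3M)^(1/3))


r_H = a * (m/3M)^(1/3) = 7.2 * (0.003/3)^(1/3) = 0.72

0.72 AU


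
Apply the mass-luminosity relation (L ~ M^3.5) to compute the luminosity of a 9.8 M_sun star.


L/L_sun = (M/M_sun)^3.5 = 9.8^3.5 = 2946.397

2946.397 L_sun


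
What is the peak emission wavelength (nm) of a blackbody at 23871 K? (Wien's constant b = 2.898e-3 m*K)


lam_max = b / T = 2.898e-3 / 23871 = 1.214e-07 m = 121.4025 nm

121.4025 nm


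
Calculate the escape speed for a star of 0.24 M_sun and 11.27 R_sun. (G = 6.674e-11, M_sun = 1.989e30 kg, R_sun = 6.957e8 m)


M = 0.24 * 1.989e30 kg = 4.7736e+29 kg; R = 11.27 * 6.957e8 m = 7.840539e+09 m. v_esc = sqrt(2GM/R) = sqrt(2 * 6.674e-11 * 4.7736e+29 / 7.840539e+09) = 90148.4267

90148.4267 m/s


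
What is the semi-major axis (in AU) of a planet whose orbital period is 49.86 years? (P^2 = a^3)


a = P^(2/3) = 49.86^(2/3) = 13.5467

13.5467 AU


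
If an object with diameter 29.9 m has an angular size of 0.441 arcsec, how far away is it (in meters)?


D = size / theta_rad, theta_rad = 0.441 * pi/(180*3600) = 2.138e-06, D = 1.398e+07

1.398e+07 m


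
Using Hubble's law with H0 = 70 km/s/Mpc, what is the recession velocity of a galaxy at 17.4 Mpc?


v = H0 * d = 70 * 17.4 = 1218.0

1218.0 km/s


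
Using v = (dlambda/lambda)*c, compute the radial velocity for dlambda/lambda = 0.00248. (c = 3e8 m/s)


v = (dlambda/lambda) * c = 0.00248 * 3e8 = 744000.0

744000.0 m/s


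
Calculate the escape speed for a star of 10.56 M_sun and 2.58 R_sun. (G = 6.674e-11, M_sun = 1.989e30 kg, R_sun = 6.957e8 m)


M = 10.56 * 1.989e30 kg = 2.100384e+31 kg; R = 2.58 * 6.957e8 m = 1.794906e+09 m. v_esc = sqrt(2GM/R) = sqrt(2 * 6.674e-11 * 2.100384e+31 / 1.794906e+09) = 1.250e+06

1.250e+06 m/s


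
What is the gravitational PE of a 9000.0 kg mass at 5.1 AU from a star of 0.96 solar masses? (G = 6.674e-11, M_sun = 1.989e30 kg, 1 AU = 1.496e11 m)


M = 0.96 * 1.989e30 kg = 1.90944e+30 kg; r = 5.1 AU * 1.496e11 m/AU = 7.6296e+11 m. U = -GM*m/r = -(6.674e-11 * 1.90944e+30 * 9000.0) / 7.6296e+11 = -1.503e+12

-1.503e+12 J


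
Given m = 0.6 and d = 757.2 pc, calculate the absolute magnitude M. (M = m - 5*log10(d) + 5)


M = m - 5*log10(d) + 5 = 0.6 - 5*log10(757.2) + 5 = -8.7961

-8.7961


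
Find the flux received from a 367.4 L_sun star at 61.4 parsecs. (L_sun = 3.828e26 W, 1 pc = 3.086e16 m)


F = L / (4*pi*d^2) = 1.406e+29 / (4*pi*(1.895e+18)^2) = 3.117e-09

3.117e-09 W/m^2


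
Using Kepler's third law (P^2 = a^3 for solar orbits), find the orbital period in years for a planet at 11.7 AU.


P = a^(3/2) = 11.7^1.5 = 40.0202

40.0202 years


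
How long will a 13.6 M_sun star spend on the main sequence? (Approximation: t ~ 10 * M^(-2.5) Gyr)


t = 10 * M^(-2.5) = 10 * 13.6^(-2.5) = 0.0147

0.0147 Gyr


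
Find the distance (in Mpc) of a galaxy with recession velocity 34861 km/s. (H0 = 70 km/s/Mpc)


d = v / H0 = 34861 / 70 = 498.0143

498.0143 Mpc


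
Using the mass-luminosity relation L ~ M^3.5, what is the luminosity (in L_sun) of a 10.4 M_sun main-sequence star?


L/L_sun = (M/M_sun)^3.5 = 10.4^3.5 = 3627.5774

3627.5774 L_sun


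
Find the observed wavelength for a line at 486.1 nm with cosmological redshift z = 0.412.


lam_obs = lam_emit * (1 + z) = 486.1 * (1 + 0.412) = 686.3732

686.3732 nm


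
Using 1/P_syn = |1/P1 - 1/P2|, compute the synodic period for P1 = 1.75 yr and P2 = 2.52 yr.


1/P_syn = |1/P1 - 1/P2| = |1/1.75 - 1/2.52| => P_syn = 5.7273

5.7273 years


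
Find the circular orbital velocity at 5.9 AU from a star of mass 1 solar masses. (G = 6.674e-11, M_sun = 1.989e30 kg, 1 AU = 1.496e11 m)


v = sqrt(GM/r) = sqrt(6.674e-11 * 1.989e+30 / 8.826e+11) = 12263.6201

12263.6201 m/s


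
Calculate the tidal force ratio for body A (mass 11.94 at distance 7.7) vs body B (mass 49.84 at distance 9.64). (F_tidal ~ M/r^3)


Ratio = (M1/r1^3) / (M2/r2^3) = (11.94/7.7^3) / (49.84/9.64^3) = 0.4701

0.4701


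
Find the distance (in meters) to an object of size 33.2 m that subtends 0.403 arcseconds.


D = size / theta_rad, theta_rad = 0.403 * pi/(180*3600) = 1.954e-06, D = 1.699e+07

1.699e+07 m


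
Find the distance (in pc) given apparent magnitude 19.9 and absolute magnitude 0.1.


d = 10^((m - M + 5)/5) = 10^((19.9 - 0.1 + 5)/5) = 91201.0839

91201.0839 pc


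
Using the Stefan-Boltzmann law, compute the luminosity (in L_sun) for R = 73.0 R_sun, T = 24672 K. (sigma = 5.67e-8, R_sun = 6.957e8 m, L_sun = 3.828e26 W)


R = 73.0 * 6.957e8 m = 5.07861e+10 m. L = 4*pi*R^2*sigma*T^4 = 4*pi*(5.07861e+10)^2 * 5.67e-8 * 24672^4 = 6.809262478e+32 W. L/L_sun = 6.809262478e+32 / 3.828e26 = 1.779e+06

1.779e+06 L_sun


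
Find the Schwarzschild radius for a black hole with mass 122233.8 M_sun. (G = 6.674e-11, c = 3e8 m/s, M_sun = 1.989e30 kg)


M = 122233.8 * 1.989e30 kg = 2.431230282e+35 kg. rs = 2GM/c^2 = 2 * 6.674e-11 * 2.431230282e+35 / (3e8)^2 = 3.606e+08

3.606e+08 m


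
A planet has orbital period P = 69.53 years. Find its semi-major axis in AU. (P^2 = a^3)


a = P^(2/3) = 69.53^(2/3) = 16.9089

16.9089 AU


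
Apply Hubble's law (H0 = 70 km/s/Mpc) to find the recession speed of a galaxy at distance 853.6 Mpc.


v = H0 * d = 70 * 853.6 = 59752.0

59752.0 km/s


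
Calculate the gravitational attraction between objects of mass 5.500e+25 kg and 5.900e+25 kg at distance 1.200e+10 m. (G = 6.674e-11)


F = G*m1*m2/r^2 = 6.674e-11 * 5.500e+25 * 5.900e+25 / (1.200e+10)^2 = 6.674e-11 * 3.245e+51 / 1.440e+20 = 1.504e+21

1.504e+21 N


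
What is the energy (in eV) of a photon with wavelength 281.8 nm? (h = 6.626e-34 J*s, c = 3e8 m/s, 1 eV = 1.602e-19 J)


E = hc/lambda = 6.626e-34 * 3e8 / 2.818e-07 = 7.054e-19 J = 4.4032 eV

4.4032 eV


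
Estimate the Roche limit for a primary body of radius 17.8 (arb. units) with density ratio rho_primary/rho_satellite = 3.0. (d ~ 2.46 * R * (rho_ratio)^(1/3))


d_Roche = 2.46 * 17.8 * 3.0^(1/3) = 63.1532

63.1532


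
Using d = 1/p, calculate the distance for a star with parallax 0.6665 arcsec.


d = 1/p = 1/0.6665 = 1.5004

1.5004 pc


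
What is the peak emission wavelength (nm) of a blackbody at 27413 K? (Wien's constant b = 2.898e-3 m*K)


lam_max = b / T = 2.898e-3 / 27413 = 1.057e-07 m = 105.7163 nm

105.7163 nm


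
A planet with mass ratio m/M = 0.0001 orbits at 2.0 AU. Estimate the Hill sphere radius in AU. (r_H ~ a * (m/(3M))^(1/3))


r_H = a * (m/3M)^(1/3) = 2.0 * (0.0001/3)^(1/3) = 0.0644

0.0644 AU


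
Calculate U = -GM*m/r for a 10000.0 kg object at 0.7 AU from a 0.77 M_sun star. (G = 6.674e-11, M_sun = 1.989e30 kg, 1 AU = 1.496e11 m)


M = 0.77 * 1.989e30 kg = 1.53153e+30 kg; r = 0.7 AU * 1.496e11 m/AU = 1.0472e+11 m. U = -GM*m/r = -(6.674e-11 * 1.53153e+30 * 10000.0) / 1.0472e+11 = -9.761e+12

-9.761e+12 J


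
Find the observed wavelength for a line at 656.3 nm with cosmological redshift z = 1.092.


lam_obs = lam_emit * (1 + z) = 656.3 * (1 + 1.092) = 1372.9796

1372.9796 nm


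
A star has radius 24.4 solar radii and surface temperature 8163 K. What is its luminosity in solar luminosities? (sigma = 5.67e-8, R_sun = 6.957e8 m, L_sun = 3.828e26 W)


R = 24.4 * 6.957e8 m = 1.697508e+10 m. L = 4*pi*R^2*sigma*T^4 = 4*pi*(1.697508e+10)^2 * 5.67e-8 * 8163^4 = 9.116240381e+29 W. L/L_sun = 9.116240381e+29 / 3.828e26 = 2381.463

2381.463 L_sun


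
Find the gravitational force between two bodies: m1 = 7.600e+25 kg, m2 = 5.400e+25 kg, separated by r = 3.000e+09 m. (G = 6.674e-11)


F = G*m1*m2/r^2 = 6.674e-11 * 7.600e+25 * 5.400e+25 / (3.000e+09)^2 = 6.674e-11 * 4.104e+51 / 9.000e+18 = 3.043e+22

3.043e+22 N


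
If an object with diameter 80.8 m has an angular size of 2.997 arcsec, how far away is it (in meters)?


D = size / theta_rad, theta_rad = 2.997 * pi/(180*3600) = 1.453e-05, D = 5.561e+06

5.561e+06 m


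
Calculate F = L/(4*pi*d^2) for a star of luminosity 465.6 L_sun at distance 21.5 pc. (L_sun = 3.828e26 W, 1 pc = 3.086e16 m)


F = L / (4*pi*d^2) = 1.782e+29 / (4*pi*(6.635e+17)^2) = 3.222e-08

3.222e-08 W/m^2


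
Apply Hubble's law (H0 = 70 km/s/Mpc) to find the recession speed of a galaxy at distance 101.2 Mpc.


v = H0 * d = 70 * 101.2 = 7084.0

7084.0 km/s


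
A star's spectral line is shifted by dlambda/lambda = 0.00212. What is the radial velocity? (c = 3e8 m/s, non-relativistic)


v = (dlambda/lambda) * c = 0.00212 * 3e8 = 636000.0

636000.0 m/s


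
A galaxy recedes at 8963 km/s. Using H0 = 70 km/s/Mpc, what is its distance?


d = v / H0 = 8963 / 70 = 128.0429

128.0429 Mpc


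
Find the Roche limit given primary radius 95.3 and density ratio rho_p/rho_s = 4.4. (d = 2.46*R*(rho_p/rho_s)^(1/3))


d_Roche = 2.46 * 95.3 * 4.4^(1/3) = 384.1601

384.1601


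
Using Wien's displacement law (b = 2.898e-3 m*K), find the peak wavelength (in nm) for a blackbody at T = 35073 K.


lam_max = b / T = 2.898e-3 / 35073 = 8.263e-08 m = 82.6277 nm

82.6277 nm


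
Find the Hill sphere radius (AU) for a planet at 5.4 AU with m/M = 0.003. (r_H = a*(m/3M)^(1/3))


r_H = a * (m/3M)^(1/3) = 5.4 * (0.003/3)^(1/3) = 0.54

0.54 AU


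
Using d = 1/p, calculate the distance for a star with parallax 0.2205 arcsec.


d = 1/p = 1/0.2205 = 4.5351

4.5351 pc


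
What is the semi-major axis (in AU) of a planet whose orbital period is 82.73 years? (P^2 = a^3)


a = P^(2/3) = 82.73^(2/3) = 18.9864

18.9864 AU


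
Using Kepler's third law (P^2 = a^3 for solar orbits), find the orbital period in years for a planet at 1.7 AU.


P = a^(3/2) = 1.7^1.5 = 2.2165

2.2165 years


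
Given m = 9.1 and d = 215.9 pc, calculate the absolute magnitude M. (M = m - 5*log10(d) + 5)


M = m - 5*log10(d) + 5 = 9.1 - 5*log10(215.9) + 5 = 2.4287

2.4287


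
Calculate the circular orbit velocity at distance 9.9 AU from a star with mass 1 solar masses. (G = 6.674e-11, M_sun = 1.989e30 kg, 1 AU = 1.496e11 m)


v = sqrt(GM/r) = sqrt(6.674e-11 * 1.989e+30 / 1.481e+12) = 9467.3209

9467.3209 m/s


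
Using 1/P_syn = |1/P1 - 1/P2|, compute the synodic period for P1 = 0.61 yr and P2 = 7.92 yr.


1/P_syn = |1/P1 - 1/P2| = |1/0.61 - 1/7.92| => P_syn = 0.6609

0.6609 years


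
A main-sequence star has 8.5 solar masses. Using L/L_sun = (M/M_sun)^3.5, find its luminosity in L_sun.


L/L_sun = (M/M_sun)^3.5 = 8.5^3.5 = 1790.4667

1790.4667 L_sun


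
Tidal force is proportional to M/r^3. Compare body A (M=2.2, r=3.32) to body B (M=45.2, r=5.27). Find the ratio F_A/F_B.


Ratio = (M1/r1^3) / (M2/r2^3) = (2.2/3.32^3) / (45.2/5.27^3) = 0.1947

0.1947


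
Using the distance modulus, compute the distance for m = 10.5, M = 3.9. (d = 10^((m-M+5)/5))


d = 10^((m - M + 5)/5) = 10^((10.5 - 3.9 + 5)/5) = 208.9296

208.9296 pc


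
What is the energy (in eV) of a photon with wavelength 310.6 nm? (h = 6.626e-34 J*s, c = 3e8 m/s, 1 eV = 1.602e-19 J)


E = hc/lambda = 6.626e-34 * 3e8 / 3.106e-07 = 6.400e-19 J = 3.9949 eV

3.9949 eV


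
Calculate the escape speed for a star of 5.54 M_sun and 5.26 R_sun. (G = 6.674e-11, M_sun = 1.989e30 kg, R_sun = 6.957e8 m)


M = 5.54 * 1.989e30 kg = 1.101906e+31 kg; R = 5.26 * 6.957e8 m = 3.659382e+09 m. v_esc = sqrt(2GM/R) = sqrt(2 * 6.674e-11 * 1.101906e+31 / 3.659382e+09) = 633981.3746

633981.3746 m/s


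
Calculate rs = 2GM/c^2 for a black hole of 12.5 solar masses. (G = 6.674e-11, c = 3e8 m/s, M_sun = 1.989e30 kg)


M = 12.5 * 1.989e30 kg = 2.48625e+31 kg. rs = 2GM/c^2 = 2 * 6.674e-11 * 2.48625e+31 / (3e8)^2 = 36873.85

36873.85 m


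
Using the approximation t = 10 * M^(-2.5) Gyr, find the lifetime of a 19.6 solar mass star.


t = 10 * M^(-2.5) = 10 * 19.6^(-2.5) = 0.0059

0.0059 Gyr


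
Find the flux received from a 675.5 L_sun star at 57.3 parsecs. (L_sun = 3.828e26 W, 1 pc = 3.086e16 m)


F = L / (4*pi*d^2) = 2.586e+29 / (4*pi*(1.768e+18)^2) = 6.581e-09

6.581e-09 W/m^2


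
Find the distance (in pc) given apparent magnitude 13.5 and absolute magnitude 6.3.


d = 10^((m - M + 5)/5) = 10^((13.5 - 6.3 + 5)/5) = 275.4229

275.4229 pc


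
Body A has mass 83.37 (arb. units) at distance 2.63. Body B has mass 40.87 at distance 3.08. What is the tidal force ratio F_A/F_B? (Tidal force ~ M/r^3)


Ratio = (M1/r1^3) / (M2/r2^3) = (83.37/2.63^3) / (40.87/3.08^3) = 3.2763

3.2763


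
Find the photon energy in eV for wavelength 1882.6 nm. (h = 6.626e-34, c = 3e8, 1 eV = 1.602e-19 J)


E = hc/lambda = 6.626e-34 * 3e8 / 1.883e-06 = 1.056e-19 J = 0.6591 eV

0.6591 eV


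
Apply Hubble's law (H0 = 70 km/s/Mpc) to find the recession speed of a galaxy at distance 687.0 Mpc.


v = H0 * d = 70 * 687.0 = 48090.0

48090.0 km/s


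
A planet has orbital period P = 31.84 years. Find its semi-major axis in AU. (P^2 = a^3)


a = P^(2/3) = 31.84^(2/3) = 10.0457

10.0457 AU


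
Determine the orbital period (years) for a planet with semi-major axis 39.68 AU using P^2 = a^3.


P = a^(3/2) = 39.68^1.5 = 249.9525

249.9525 years


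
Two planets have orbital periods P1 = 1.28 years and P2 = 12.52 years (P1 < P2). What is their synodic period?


1/P_syn = |1/P1 - 1/P2| = |1/1.28 - 1/12.52| => P_syn = 1.4258

1.4258 years


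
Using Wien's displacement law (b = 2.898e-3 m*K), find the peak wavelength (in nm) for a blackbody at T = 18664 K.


lam_max = b / T = 2.898e-3 / 18664 = 1.553e-07 m = 155.2722 nm

155.2722 nm


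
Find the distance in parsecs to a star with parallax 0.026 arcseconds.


d = 1/p = 1/0.026 = 38.4615

38.4615 pc


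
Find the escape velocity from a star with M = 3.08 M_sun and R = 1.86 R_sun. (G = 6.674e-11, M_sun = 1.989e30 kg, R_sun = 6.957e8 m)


M = 3.08 * 1.989e30 kg = 6.12612e+30 kg; R = 1.86 * 6.957e8 m = 1.294002e+09 m. v_esc = sqrt(2GM/R) = sqrt(2 * 6.674e-11 * 6.12612e+30 / 1.294002e+09) = 794938.2145

794938.2145 m/s


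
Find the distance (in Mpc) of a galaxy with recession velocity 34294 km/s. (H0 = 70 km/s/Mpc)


d = v / H0 = 34294 / 70 = 489.9143

489.9143 Mpc


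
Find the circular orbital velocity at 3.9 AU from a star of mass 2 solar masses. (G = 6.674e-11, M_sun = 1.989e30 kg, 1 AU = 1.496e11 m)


v = sqrt(GM/r) = sqrt(6.674e-11 * 3.978e+30 / 5.834e+11) = 21331.7945

21331.7945 m/s


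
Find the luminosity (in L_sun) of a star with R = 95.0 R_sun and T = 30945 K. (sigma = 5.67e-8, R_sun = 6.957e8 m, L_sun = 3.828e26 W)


R = 95.0 * 6.957e8 m = 6.60915e+10 m. L = 4*pi*R^2*sigma*T^4 = 4*pi*(6.60915e+10)^2 * 5.67e-8 * 30945^4 = 2.853948213e+33 W. L/L_sun = 2.853948213e+33 / 3.828e26 = 7.455e+06

7.455e+06 L_sun


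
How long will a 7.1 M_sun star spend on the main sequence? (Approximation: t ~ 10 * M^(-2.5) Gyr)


t = 10 * M^(-2.5) = 10 * 7.1^(-2.5) = 0.0744

0.0744 Gyr


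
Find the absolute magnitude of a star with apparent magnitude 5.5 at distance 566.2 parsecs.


M = m - 5*log10(d) + 5 = 5.5 - 5*log10(566.2) + 5 = -3.2648

-3.2648


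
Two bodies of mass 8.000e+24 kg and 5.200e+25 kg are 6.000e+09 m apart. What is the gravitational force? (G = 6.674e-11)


F = G*m1*m2/r^2 = 6.674e-11 * 8.000e+24 * 5.200e+25 / (6.000e+09)^2 = 6.674e-11 * 4.160e+50 / 3.600e+19 = 7.712e+20

7.712e+20 N


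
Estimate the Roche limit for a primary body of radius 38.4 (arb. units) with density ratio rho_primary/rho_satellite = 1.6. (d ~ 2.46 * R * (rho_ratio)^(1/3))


d_Roche = 2.46 * 38.4 * 1.6^(1/3) = 110.4858

110.4858


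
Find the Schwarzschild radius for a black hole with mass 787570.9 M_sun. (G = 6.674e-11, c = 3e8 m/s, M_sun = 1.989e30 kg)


M = 787570.9 * 1.989e30 kg = 1.56647852e+36 kg. rs = 2GM/c^2 = 2 * 6.674e-11 * 1.56647852e+36 / (3e8)^2 = 2.323e+09

2.323e+09 m


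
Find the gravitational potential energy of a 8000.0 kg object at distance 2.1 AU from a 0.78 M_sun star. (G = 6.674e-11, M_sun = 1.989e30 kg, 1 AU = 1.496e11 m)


M = 0.78 * 1.989e30 kg = 1.55142e+30 kg; r = 2.1 AU * 1.496e11 m/AU = 3.1416e+11 m. U = -GM*m/r = -(6.674e-11 * 1.55142e+30 * 8000.0) / 3.1416e+11 = -2.637e+12

-2.637e+12 J


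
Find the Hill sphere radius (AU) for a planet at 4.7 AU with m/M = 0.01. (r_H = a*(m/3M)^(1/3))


r_H = a * (m/3M)^(1/3) = 4.7 * (0.01/3)^(1/3) = 0.7021

0.7021 AU


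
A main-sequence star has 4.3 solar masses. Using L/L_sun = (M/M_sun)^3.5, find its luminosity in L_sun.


L/L_sun = (M/M_sun)^3.5 = 4.3^3.5 = 164.8692

164.8692 L_sun


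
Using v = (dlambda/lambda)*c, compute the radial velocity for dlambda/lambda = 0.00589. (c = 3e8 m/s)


v = (dlambda/lambda) * c = 0.00589 * 3e8 = 1.767e+06

1.767e+06 m/s


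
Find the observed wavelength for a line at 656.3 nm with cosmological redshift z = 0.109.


lam_obs = lam_emit * (1 + z) = 656.3 * (1 + 0.109) = 727.8367

727.8367 nm


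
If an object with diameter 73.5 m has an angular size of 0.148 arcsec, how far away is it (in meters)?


D = size / theta_rad, theta_rad = 0.148 * pi/(180*3600) = 7.175e-07, D = 1.024e+08

1.024e+08 m


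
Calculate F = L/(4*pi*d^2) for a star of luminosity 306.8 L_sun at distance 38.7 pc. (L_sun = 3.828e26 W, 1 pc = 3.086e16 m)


F = L / (4*pi*d^2) = 1.174e+29 / (4*pi*(1.194e+18)^2) = 6.552e-09

6.552e-09 W/m^2


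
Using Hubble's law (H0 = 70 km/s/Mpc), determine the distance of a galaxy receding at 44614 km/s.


d = v / H0 = 44614 / 70 = 637.3429

637.3429 Mpc


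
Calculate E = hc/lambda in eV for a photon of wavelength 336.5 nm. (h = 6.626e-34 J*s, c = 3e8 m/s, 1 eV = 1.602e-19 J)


E = hc/lambda = 6.626e-34 * 3e8 / 3.365e-07 = 5.907e-19 J = 3.6874 eV

3.6874 eV


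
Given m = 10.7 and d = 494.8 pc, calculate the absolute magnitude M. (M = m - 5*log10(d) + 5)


M = m - 5*log10(d) + 5 = 10.7 - 5*log10(494.8) + 5 = 2.2279

2.2279


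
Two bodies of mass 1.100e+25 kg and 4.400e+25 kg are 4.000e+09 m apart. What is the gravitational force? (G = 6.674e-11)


F = G*m1*m2/r^2 = 6.674e-11 * 1.100e+25 * 4.400e+25 / (4.000e+09)^2 = 6.674e-11 * 4.840e+50 / 1.600e+19 = 2.019e+21

2.019e+21 N


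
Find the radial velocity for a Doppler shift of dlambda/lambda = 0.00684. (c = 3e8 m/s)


v = (dlambda/lambda) * c = 0.00684 * 3e8 = 2.052e+06

2.052e+06 m/s


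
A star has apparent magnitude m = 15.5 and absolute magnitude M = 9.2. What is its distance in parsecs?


d = 10^((m - M + 5)/5) = 10^((15.5 - 9.2 + 5)/5) = 181.9701

181.9701 pc


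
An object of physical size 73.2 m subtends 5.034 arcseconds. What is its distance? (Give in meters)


D = size / theta_rad, theta_rad = 5.034 * pi/(180*3600) = 2.441e-05, D = 2.999e+06

2.999e+06 m


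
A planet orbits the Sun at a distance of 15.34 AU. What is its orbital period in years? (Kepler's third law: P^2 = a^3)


P = a^(3/2) = 15.34^1.5 = 60.0811

60.0811 years


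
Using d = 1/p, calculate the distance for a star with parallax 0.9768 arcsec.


d = 1/p = 1/0.9768 = 1.0238

1.0238 pc


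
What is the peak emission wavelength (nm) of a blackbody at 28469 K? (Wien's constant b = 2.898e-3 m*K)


lam_max = b / T = 2.898e-3 / 28469 = 1.018e-07 m = 101.7949 nm

101.7949 nm


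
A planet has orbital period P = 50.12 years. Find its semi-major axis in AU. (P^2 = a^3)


a = P^(2/3) = 50.12^(2/3) = 13.5938

13.5938 AU


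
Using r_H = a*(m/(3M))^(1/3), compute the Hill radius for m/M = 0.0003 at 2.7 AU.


r_H = a * (m/3M)^(1/3) = 2.7 * (0.0003/3)^(1/3) = 0.1253

0.1253 AU


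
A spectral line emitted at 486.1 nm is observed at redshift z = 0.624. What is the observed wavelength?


lam_obs = lam_emit * (1 + z) = 486.1 * (1 + 0.624) = 789.4264

789.4264 nm


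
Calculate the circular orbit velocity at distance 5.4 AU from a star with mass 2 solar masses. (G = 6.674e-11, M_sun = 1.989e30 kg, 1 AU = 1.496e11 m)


v = sqrt(GM/r) = sqrt(6.674e-11 * 3.978e+30 / 8.078e+11) = 18128.5394

18128.5394 m/s


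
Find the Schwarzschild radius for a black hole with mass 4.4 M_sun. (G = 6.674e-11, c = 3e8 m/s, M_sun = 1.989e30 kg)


M = 4.4 * 1.989e30 kg = 8.7516e+30 kg. rs = 2GM/c^2 = 2 * 6.674e-11 * 8.7516e+30 / (3e8)^2 = 12979.5952

12979.5952 m


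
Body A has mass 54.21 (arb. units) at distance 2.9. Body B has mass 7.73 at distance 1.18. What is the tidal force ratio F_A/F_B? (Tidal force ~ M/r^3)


Ratio = (M1/r1^3) / (M2/r2^3) = (54.21/2.9^3) / (7.73/1.18^3) = 0.4724

0.4724


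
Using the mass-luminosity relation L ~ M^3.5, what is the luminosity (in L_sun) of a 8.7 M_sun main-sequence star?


L/L_sun = (M/M_sun)^3.5 = 8.7^3.5 = 1942.3048

1942.3048 L_sun


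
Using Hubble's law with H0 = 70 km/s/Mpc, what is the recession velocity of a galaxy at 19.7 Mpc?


v = H0 * d = 70 * 19.7 = 1379.0

1379.0 km/s


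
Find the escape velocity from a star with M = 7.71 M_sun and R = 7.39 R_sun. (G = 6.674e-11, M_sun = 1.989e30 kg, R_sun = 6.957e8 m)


M = 7.71 * 1.989e30 kg = 1.533519e+31 kg; R = 7.39 * 6.957e8 m = 5.141223e+09 m. v_esc = sqrt(2GM/R) = sqrt(2 * 6.674e-11 * 1.533519e+31 / 5.141223e+09) = 630985.6154

630985.6154 m/s


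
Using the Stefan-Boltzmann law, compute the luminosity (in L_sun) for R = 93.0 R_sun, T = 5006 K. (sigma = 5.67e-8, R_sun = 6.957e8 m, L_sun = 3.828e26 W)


R = 93.0 * 6.957e8 m = 6.47001e+10 m. L = 4*pi*R^2*sigma*T^4 = 4*pi*(6.47001e+10)^2 * 5.67e-8 * 5006^4 = 1.873122617e+30 W. L/L_sun = 1.873122617e+30 / 3.828e26 = 4893.2148

4893.2148 L_sun


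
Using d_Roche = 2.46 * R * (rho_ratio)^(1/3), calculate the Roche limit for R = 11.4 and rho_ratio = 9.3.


d_Roche = 2.46 * 11.4 * 9.3^(1/3) = 58.975

58.975


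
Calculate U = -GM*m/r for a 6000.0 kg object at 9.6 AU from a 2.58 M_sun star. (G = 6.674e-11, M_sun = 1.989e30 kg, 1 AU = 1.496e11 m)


M = 2.58 * 1.989e30 kg = 5.13162e+30 kg; r = 9.6 AU * 1.496e11 m/AU = 1.43616e+12 m. U = -GM*m/r = -(6.674e-11 * 5.13162e+30 * 6000.0) / 1.43616e+12 = -1.431e+12

-1.431e+12 J


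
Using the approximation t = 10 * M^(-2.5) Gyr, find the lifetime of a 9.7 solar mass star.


t = 10 * M^(-2.5) = 10 * 9.7^(-2.5) = 0.0341

0.0341 Gyr


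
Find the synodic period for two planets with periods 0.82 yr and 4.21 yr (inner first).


1/P_syn = |1/P1 - 1/P2| = |1/0.82 - 1/4.21| => P_syn = 1.0183

1.0183 years


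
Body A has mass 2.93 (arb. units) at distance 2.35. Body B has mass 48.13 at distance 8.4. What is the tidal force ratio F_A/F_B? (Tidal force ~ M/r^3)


Ratio = (M1/r1^3) / (M2/r2^3) = (2.93/2.35^3) / (48.13/8.4^3) = 2.7803

2.7803


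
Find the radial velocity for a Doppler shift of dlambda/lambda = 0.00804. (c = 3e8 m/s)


v = (dlambda/lambda) * c = 0.00804 * 3e8 = 2.412e+06

2.412e+06 m/s


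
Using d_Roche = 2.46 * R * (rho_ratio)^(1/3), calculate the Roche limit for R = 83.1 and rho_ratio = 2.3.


d_Roche = 2.46 * 83.1 * 2.3^(1/3) = 269.8436

269.8436


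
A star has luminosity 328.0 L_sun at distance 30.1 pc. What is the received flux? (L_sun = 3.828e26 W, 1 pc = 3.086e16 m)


F = L / (4*pi*d^2) = 1.256e+29 / (4*pi*(9.289e+17)^2) = 1.158e-08

1.158e-08 W/m^2


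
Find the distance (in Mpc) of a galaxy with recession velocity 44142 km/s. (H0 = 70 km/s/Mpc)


d = v / H0 = 44142 / 70 = 630.6

630.6 Mpc
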